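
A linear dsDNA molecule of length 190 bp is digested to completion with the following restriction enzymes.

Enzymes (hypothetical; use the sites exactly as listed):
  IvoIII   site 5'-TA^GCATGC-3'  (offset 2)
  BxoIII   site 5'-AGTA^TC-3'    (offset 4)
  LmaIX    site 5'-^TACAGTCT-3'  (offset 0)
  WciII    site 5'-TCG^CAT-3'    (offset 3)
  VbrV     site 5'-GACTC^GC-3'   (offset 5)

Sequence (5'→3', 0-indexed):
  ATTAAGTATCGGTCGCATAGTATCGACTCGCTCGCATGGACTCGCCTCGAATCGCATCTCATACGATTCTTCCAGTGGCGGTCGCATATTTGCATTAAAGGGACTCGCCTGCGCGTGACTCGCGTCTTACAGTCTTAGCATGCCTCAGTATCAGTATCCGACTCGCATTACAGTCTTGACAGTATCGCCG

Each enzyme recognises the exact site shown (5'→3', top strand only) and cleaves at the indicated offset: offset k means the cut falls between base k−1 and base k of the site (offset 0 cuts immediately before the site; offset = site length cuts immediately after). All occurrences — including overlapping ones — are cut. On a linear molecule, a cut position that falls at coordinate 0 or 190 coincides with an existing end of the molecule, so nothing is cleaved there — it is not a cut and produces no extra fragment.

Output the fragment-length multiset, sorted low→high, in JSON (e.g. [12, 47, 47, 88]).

[1,3,5,6,6,6,7,7,7,8,8,9,10,11,13,15,16,22,30]

Per-enzyme occurrences:
  IvoIII (TAGCATGC, off=2): starts [135] → cuts [137]
  BxoIII (AGTATC, off=4): starts [4, 18, 146, 152, 180] → cuts [8, 22, 150, 156, 184]
  LmaIX (TACAGTCT, off=0): starts [127, 168] → cuts [127, 168]
  WciII (TCGCAT, off=3): starts [12, 31, 51, 81, 162] → cuts [15, 34, 54, 84, 165]
  VbrV (GACTCGC, off=5): starts [24, 38, 101, 116, 159] → cuts [29, 43, 106, 121, 164]

All cut coordinates (distinct, sorted): [8, 15, 22, 29, 34, 43, 54, 84, 106, 121, 127, 137, 150, 156, 164, 165, 168, 184]

Fragments:
  [0,8): 8 bp
  [8,15): 7 bp
  [15,22): 7 bp
  [22,29): 7 bp
  [29,34): 5 bp
  [34,43): 9 bp
  [43,54): 11 bp
  [54,84): 30 bp
  [84,106): 22 bp
  [106,121): 15 bp
  [121,127): 6 bp
  [127,137): 10 bp
  [137,150): 13 bp
  [150,156): 6 bp
  [156,164): 8 bp
  [164,165): 1 bp
  [165,168): 3 bp
  [168,184): 16 bp
  [184,190): 6 bp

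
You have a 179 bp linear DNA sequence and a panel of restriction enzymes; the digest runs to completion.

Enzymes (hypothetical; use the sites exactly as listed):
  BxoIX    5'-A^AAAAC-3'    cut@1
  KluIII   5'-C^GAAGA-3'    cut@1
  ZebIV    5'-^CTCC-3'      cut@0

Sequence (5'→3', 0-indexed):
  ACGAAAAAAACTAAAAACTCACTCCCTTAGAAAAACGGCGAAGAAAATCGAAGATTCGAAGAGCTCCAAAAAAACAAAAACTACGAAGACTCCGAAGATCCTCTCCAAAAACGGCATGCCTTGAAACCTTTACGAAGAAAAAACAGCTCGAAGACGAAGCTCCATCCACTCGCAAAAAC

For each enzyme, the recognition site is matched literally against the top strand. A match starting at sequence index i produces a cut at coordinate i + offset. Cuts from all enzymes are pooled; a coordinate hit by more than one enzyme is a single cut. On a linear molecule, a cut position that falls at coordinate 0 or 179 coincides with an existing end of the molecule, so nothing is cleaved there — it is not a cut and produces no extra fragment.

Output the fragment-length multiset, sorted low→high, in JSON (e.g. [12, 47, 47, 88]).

[4,5,5,5,6,6,6,6,7,7,8,8,8,8,9,10,10,10,10,15,26]

Per-enzyme occurrences:
  BxoIX (AAAAAC, off=1): starts [5, 12, 30, 69, 75, 106, 138, 173] → cuts [6, 13, 31, 70, 76, 107, 139, 174]
  KluIII (CGAAGA, off=1): starts [38, 48, 56, 83, 92, 132, 148] → cuts [39, 49, 57, 84, 93, 133, 149]
  ZebIV (CTCC, off=0): starts [21, 63, 89, 102, 159] → cuts [21, 63, 89, 102, 159]

Pooled cuts: [6, 13, 21, 31, 39, 49, 57, 63, 70, 76, 84, 89, 93, 102, 107, 133, 139, 149, 159, 174]

Fragment lengths:
  [0,6): 6 bp
  [6,13): 7 bp
  [13,21): 8 bp
  [21,31): 10 bp
  [31,39): 8 bp
  [39,49): 10 bp
  [49,57): 8 bp
  [57,63): 6 bp
  [63,70): 7 bp
  [70,76): 6 bp
  [76,84): 8 bp
  [84,89): 5 bp
  [89,93): 4 bp
  [93,102): 9 bp
  [102,107): 5 bp
  [107,133): 26 bp
  [133,139): 6 bp
  [139,149): 10 bp
  [149,159): 10 bp
  [159,174): 15 bp
  [174,179): 5 bp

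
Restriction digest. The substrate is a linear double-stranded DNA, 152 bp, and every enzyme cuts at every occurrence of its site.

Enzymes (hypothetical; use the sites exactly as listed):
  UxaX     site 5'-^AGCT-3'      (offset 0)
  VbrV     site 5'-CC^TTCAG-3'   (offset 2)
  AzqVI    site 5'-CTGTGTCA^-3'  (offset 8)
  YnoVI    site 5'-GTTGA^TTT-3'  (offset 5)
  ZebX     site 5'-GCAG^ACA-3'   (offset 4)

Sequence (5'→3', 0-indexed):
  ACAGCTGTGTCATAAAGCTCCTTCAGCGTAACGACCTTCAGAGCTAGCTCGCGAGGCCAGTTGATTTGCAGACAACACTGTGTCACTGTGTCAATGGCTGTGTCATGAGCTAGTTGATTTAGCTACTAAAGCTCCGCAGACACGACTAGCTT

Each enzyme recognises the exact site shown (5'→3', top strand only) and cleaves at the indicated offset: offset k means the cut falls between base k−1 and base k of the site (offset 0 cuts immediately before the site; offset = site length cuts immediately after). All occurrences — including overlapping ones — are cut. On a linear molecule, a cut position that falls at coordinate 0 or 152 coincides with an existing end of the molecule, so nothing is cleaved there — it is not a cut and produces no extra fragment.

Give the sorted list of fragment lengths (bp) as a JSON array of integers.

Per-enzyme occurrences:
  UxaX (AGCT, off=0): starts [2, 15, 41, 45, 107, 120, 129, 147] → cuts [2, 15, 41, 45, 107, 120, 129, 147]
  VbrV (CCTTCAG, off=2): starts [19, 34] → cuts [21, 36]
  AzqVI (CTGTGTCA, off=8): starts [4, 77, 85, 97] → cuts [12, 85, 93, 105]
  YnoVI (GTTGATTT, off=5): starts [59, 112] → cuts [64, 117]
  ZebX (GCAGACA, off=4): starts [67, 135] → cuts [71, 139]

All cut coordinates (distinct, sorted): [2, 12, 15, 21, 36, 41, 45, 64, 71, 85, 93, 105, 107, 117, 120, 129, 139, 147]

Fragment lengths:
  [0,2): 2 bp
  [2,12): 10 bp
  [12,15): 3 bp
  [15,21): 6 bp
  [21,36): 15 bp
  [36,41): 5 bp
  [41,45): 4 bp
  [45,64): 19 bp
  [64,71): 7 bp
  [71,85): 14 bp
  [85,93): 8 bp
  [93,105): 12 bp
  [105,107): 2 bp
  [107,117): 10 bp
  [117,120): 3 bp
  [120,129): 9 bp
  [129,139): 10 bp
  [139,147): 8 bp
  [147,152): 5 bp

[2,2,3,3,4,5,5,6,7,8,8,9,10,10,10,12,14,15,19]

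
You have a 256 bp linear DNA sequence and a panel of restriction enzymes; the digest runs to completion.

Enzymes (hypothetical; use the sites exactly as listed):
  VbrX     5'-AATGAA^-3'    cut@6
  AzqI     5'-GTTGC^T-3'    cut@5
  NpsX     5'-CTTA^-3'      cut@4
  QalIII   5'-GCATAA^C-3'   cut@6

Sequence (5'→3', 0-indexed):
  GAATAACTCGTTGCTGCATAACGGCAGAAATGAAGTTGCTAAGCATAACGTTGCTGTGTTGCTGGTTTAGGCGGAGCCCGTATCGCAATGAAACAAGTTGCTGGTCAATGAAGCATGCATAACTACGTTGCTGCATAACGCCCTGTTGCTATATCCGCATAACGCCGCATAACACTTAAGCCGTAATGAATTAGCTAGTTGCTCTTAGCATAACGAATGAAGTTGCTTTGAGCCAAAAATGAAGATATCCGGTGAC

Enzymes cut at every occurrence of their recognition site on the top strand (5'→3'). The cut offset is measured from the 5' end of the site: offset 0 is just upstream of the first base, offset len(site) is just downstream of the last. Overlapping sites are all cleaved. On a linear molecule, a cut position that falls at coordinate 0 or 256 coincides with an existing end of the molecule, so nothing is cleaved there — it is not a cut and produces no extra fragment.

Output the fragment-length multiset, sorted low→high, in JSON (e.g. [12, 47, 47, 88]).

Per-enzyme occurrences:
  VbrX (AATGAA, off=6): starts [28, 86, 106, 184, 215, 237] → cuts [34, 92, 112, 190, 221, 243]
  AzqI (GTTGCT, off=5): starts [9, 34, 49, 57, 96, 126, 144, 197, 221] → cuts [14, 39, 54, 62, 101, 131, 149, 202, 226]
  NpsX (CTTA, off=4): starts [174, 203] → cuts [178, 207]
  QalIII (GCATAAC, off=6): starts [15, 42, 116, 132, 156, 166, 207] → cuts [21, 48, 122, 138, 162, 172, 213]

All cut coordinates (distinct, sorted): [14, 21, 34, 39, 48, 54, 62, 92, 101, 112, 122, 131, 138, 149, 162, 172, 178, 190, 202, 207, 213, 221, 226, 243]

Fragment lengths:
  [0,14): 14 bp
  [14,21): 7 bp
  [21,34): 13 bp
  [34,39): 5 bp
  [39,48): 9 bp
  [48,54): 6 bp
  [54,62): 8 bp
  [62,92): 30 bp
  [92,101): 9 bp
  [101,112): 11 bp
  [112,122): 10 bp
  [122,131): 9 bp
  [131,138): 7 bp
  [138,149): 11 bp
  [149,162): 13 bp
  [162,172): 10 bp
  [172,178): 6 bp
  [178,190): 12 bp
  [190,202): 12 bp
  [202,207): 5 bp
  [207,213): 6 bp
  [213,221): 8 bp
  [221,226): 5 bp
  [226,243): 17 bp
  [243,256): 13 bp

[5,5,5,6,6,6,7,7,8,8,9,9,9,10,10,11,11,12,12,13,13,13,14,17,30]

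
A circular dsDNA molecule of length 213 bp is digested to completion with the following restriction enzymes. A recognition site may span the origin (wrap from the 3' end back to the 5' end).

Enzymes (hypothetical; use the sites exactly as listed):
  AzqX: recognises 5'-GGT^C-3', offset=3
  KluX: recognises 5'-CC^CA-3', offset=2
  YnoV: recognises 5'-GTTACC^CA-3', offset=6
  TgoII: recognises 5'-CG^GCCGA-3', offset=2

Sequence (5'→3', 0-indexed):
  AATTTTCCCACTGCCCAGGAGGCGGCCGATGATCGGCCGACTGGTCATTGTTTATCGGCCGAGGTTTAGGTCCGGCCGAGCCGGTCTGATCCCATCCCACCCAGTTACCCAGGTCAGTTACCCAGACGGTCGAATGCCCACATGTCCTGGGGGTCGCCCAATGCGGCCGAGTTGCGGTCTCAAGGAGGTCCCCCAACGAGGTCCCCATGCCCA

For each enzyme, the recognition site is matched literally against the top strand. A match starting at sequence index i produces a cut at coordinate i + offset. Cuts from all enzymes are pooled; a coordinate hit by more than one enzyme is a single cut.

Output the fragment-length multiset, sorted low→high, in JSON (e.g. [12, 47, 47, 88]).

[3,3,4,4,4,5,5,6,7,7,7,8,8,8,8,9,9,10,10,11,11,11,12,13,14,16]

Site scan:
  AzqX GGTC/3: at [42, 68, 82, 111, 127, 151, 175, 186, 199] ⇒ [45, 71, 85, 114, 130, 154, 178, 189, 202]
  KluX CCCA/2: at [6, 13, 90, 95, 99, 107, 120, 136, 156, 191, 203, 209] ⇒ [8, 15, 92, 97, 101, 109, 122, 138, 158, 193, 205, 211]
  YnoV GTTACCCA/6: at [103, 116] ⇒ [109, 122]
  TgoII CGGCCGA/2: at [22, 33, 55, 72, 163] ⇒ [24, 35, 57, 74, 165]

Pooled cuts: [8, 15, 24, 35, 45, 57, 71, 74, 85, 92, 97, 101, 109, 114, 122, 130, 138, 154, 158, 165, 178, 189, 193, 202, 205, 211]

Fragment lengths:
  8→15: 7 bp
  15→24: 9 bp
  24→35: 11 bp
  35→45: 10 bp
  45→57: 12 bp
  57→71: 14 bp
  71→74: 3 bp
  74→85: 11 bp
  85→92: 7 bp
  92→97: 5 bp
  97→101: 4 bp
  101→109: 8 bp
  109→114: 5 bp
  114→122: 8 bp
  122→130: 8 bp
  130→138: 8 bp
  138→154: 16 bp
  154→158: 4 bp
  158→165: 7 bp
  165→178: 13 bp
  178→189: 11 bp
  189→193: 4 bp
  193→202: 9 bp
  202→205: 3 bp
  205→211: 6 bp
  211→8 (wrap): 213-211+8 = 10 bp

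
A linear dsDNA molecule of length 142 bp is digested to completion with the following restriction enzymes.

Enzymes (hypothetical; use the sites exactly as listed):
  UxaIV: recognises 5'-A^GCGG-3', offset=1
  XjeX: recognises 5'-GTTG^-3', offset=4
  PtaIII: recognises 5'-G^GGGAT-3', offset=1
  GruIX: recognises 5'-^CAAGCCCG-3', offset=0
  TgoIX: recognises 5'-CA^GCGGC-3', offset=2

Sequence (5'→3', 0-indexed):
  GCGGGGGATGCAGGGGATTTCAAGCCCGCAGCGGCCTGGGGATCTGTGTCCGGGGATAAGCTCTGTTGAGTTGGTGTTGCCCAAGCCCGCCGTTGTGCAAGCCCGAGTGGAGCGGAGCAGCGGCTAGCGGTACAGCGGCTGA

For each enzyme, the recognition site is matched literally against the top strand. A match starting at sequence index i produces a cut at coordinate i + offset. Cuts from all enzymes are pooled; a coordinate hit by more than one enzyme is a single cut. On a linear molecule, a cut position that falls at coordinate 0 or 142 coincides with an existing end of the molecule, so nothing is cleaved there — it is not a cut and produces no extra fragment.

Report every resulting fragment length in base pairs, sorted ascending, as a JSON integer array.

[2,2,4,5,6,7,7,8,8,8,8,9,10,14,14,14,16]

Site scan:
  UxaIV (AGCGG, off=1): starts [29, 110, 118, 125, 133] → cuts [30, 111, 119, 126, 134]
  XjeX (GTTG, off=4): starts [64, 69, 75, 91] → cuts [68, 73, 79, 95]
  PtaIII (GGGGAT, off=1): starts [3, 12, 37, 51] → cuts [4, 13, 38, 52]
  GruIX (CAAGCCCG, off=0): starts [20, 81, 97] → cuts [20, 81, 97]
  TgoIX (CAGCGGC, off=2): starts [28, 117, 132] → cuts [30, 119, 134]

Pooled cuts: [4, 13, 20, 30, 38, 52, 68, 73, 79, 81, 95, 97, 111, 119, 126, 134]

Fragment lengths:
  [0,4): 4 bp
  [4,13): 9 bp
  [13,20): 7 bp
  [20,30): 10 bp
  [30,38): 8 bp
  [38,52): 14 bp
  [52,68): 16 bp
  [68,73): 5 bp
  [73,79): 6 bp
  [79,81): 2 bp
  [81,95): 14 bp
  [95,97): 2 bp
  [97,111): 14 bp
  [111,119): 8 bp
  [119,126): 7 bp
  [126,134): 8 bp
  [134,142): 8 bp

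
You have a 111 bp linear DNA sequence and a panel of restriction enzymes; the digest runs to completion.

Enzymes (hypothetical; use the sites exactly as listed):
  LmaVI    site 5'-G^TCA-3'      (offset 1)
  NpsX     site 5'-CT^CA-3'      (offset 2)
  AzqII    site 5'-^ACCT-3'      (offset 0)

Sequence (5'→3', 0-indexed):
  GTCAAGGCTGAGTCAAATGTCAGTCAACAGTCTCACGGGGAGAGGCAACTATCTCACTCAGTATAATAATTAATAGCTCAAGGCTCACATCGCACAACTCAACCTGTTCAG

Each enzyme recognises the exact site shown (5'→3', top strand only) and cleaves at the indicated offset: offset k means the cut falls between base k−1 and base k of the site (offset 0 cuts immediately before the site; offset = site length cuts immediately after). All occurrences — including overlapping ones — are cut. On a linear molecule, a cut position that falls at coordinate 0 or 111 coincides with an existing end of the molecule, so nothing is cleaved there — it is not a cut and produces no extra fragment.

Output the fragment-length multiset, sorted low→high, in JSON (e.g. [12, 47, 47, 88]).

Per-enzyme occurrences:
  LmaVI (GTCA, off=1): starts [0, 11, 18, 22] → cuts [1, 12, 19, 23]
  NpsX (CTCA, off=2): starts [31, 52, 56, 76, 83, 97] → cuts [33, 54, 58, 78, 85, 99]
  AzqII (ACCT, off=0): starts [101] → cuts [101]

Pooled cuts: [1, 12, 19, 23, 33, 54, 58, 78, 85, 99, 101]

Fragments:
  [0,1): 1 bp
  [1,12): 11 bp
  [12,19): 7 bp
  [19,23): 4 bp
  [23,33): 10 bp
  [33,54): 21 bp
  [54,58): 4 bp
  [58,78): 20 bp
  [78,85): 7 bp
  [85,99): 14 bp
  [99,101): 2 bp
  [101,111): 10 bp

[1,2,4,4,7,7,10,10,11,14,20,21]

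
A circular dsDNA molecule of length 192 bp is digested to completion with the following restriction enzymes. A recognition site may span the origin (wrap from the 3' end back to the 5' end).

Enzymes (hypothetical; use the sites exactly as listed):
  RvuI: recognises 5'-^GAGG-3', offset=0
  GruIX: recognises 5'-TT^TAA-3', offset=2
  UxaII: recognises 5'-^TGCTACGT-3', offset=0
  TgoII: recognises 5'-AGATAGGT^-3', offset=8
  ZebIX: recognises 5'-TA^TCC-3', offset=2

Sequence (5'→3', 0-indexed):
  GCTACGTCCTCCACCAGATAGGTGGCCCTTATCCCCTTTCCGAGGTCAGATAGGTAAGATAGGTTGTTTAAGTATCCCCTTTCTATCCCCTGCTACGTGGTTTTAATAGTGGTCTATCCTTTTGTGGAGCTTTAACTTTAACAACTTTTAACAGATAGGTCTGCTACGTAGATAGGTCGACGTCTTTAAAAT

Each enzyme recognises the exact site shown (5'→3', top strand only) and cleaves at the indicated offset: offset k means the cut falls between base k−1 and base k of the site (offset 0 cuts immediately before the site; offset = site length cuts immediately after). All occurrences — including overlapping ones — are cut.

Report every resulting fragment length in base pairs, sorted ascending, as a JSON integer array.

Per-enzyme occurrences:
  RvuI (GAGG, off=0): starts [41] → cuts [41]
  GruIX (TTTAA, off=2): starts [66, 101, 130, 136, 146, 184] → cuts [68, 103, 132, 138, 148, 186]
  UxaII (TGCTACGT, off=0): starts [90, 161, 191] → cuts [90, 161, 191]
  TgoII (AGATAGGT, off=8): starts [15, 47, 56, 152, 169] → cuts [23, 55, 64, 160, 177]
  ZebIX (TATCC, off=2): starts [29, 72, 83, 114] → cuts [31, 74, 85, 116]

Pooled cuts: [23, 31, 41, 55, 64, 68, 74, 85, 90, 103, 116, 132, 138, 148, 160, 161, 177, 186, 191]

Fragments:
  23→31: 8 bp
  31→41: 10 bp
  41→55: 14 bp
  55→64: 9 bp
  64→68: 4 bp
  68→74: 6 bp
  74→85: 11 bp
  85→90: 5 bp
  90→103: 13 bp
  103→116: 13 bp
  116→132: 16 bp
  132→138: 6 bp
  138→148: 10 bp
  148→160: 12 bp
  160→161: 1 bp
  161→177: 16 bp
  177→186: 9 bp
  186→191: 5 bp
  191→23 (wrap): 192-191+23 = 24 bp

[1,4,5,5,6,6,8,9,9,10,10,11,12,13,13,14,16,16,24]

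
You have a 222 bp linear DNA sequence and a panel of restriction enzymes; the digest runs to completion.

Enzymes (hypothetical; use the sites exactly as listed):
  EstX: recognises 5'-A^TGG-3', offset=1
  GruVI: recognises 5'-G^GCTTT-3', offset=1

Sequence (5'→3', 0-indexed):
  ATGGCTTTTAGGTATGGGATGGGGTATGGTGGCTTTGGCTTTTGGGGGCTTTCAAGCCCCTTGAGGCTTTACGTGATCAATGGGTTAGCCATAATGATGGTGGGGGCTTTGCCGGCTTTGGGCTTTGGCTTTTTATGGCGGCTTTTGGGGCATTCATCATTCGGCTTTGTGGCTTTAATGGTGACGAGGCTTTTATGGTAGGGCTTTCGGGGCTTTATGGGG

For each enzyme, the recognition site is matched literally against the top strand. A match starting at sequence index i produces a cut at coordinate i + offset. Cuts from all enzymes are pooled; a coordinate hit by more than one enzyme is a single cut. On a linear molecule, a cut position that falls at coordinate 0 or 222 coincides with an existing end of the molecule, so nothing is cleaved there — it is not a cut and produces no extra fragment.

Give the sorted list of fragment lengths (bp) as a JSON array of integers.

Per-enzyme occurrences:
  EstX ATGG/1: at [0, 13, 18, 25, 79, 96, 134, 177, 194, 216] ⇒ [1, 14, 19, 26, 80, 97, 135, 178, 195, 217]
  GruVI GGCTTT/1: at [2, 30, 36, 46, 64, 104, 113, 120, 126, 139, 162, 170, 187, 201, 210] ⇒ [3, 31, 37, 47, 65, 105, 114, 121, 127, 140, 163, 171, 188, 202, 211]

Pooled cuts: [1, 3, 14, 19, 26, 31, 37, 47, 65, 80, 97, 105, 114, 121, 127, 135, 140, 163, 171, 178, 188, 195, 202, 211, 217]

Fragment lengths:
  [0,1): 1 bp
  [1,3): 2 bp
  [3,14): 11 bp
  [14,19): 5 bp
  [19,26): 7 bp
  [26,31): 5 bp
  [31,37): 6 bp
  [37,47): 10 bp
  [47,65): 18 bp
  [65,80): 15 bp
  [80,97): 17 bp
  [97,105): 8 bp
  [105,114): 9 bp
  [114,121): 7 bp
  [121,127): 6 bp
  [127,135): 8 bp
  [135,140): 5 bp
  [140,163): 23 bp
  [163,171): 8 bp
  [171,178): 7 bp
  [178,188): 10 bp
  [188,195): 7 bp
  [195,202): 7 bp
  [202,211): 9 bp
  [211,217): 6 bp
  [217,222): 5 bp

[1,2,5,5,5,5,6,6,6,7,7,7,7,7,8,8,8,9,9,10,10,11,15,17,18,23]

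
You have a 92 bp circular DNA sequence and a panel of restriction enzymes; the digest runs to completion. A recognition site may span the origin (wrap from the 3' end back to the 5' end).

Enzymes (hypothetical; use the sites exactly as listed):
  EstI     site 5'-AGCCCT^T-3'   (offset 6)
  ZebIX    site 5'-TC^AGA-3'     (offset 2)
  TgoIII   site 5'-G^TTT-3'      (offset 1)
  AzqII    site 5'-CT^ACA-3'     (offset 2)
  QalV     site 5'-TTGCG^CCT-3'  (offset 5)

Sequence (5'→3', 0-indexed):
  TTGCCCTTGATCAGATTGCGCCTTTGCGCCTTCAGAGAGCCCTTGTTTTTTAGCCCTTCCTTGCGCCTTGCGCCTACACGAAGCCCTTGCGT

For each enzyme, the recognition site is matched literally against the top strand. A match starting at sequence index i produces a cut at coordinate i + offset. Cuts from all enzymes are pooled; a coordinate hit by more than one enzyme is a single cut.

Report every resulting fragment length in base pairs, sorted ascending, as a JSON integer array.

[2,3,4,5,7,8,8,8,10,12,12,13]

Per-enzyme occurrences:
  EstI (AGCCCTT, off=6): starts [37, 51, 81] → cuts [43, 57, 87]
  ZebIX (TCAGA, off=2): starts [10, 31] → cuts [12, 33]
  TgoIII (GTTT, off=1): starts [44, 90] → cuts [45, 91]
  AzqII (CTACA, off=2): starts [73] → cuts [75]
  QalV (TTGCGCCT, off=5): starts [15, 23, 60, 67] → cuts [20, 28, 65, 72]

All cut coordinates (distinct, sorted): [12, 20, 28, 33, 43, 45, 57, 65, 72, 75, 87, 91]

Fragments:
  12→20: 8 bp
  20→28: 8 bp
  28→33: 5 bp
  33→43: 10 bp
  43→45: 2 bp
  45→57: 12 bp
  57→65: 8 bp
  65→72: 7 bp
  72→75: 3 bp
  75→87: 12 bp
  87→91: 4 bp
  91→12 (wrap): 92-91+12 = 13 bp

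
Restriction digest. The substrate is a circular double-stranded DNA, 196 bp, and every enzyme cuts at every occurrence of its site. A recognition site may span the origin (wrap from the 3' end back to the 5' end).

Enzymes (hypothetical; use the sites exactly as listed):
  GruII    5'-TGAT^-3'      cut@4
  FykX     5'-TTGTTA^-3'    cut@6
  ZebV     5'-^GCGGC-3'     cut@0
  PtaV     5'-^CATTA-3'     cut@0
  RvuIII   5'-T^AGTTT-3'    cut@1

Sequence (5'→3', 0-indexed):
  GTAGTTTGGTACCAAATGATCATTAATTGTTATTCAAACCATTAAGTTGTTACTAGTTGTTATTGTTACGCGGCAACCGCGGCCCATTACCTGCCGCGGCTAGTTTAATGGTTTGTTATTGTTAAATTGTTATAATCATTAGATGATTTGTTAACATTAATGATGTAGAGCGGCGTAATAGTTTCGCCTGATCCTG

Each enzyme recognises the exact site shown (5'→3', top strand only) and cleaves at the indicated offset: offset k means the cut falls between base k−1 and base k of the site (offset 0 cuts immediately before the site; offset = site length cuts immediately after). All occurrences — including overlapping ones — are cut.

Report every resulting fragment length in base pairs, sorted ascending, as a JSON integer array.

[1,1,4,5,6,6,6,6,6,6,7,8,9,10,10,10,11,11,12,13,13,17,18]

Per-enzyme occurrences:
  GruII (TGAT, off=4): starts [16, 143, 160, 188] → cuts [20, 147, 164, 192]
  FykX (TTGTTA, off=6): starts [26, 46, 56, 62, 112, 118, 126, 147] → cuts [32, 52, 62, 68, 118, 124, 132, 153]
  ZebV (GCGGC, off=0): starts [69, 78, 95, 169] → cuts [69, 78, 95, 169]
  PtaV (CATTA, off=0): starts [20, 39, 84, 136, 154] → cuts [20, 39, 84, 136, 154]
  RvuIII (TAGTTT, off=1): starts [1, 100, 178] → cuts [2, 101, 179]

All cut coordinates (distinct, sorted): [2, 20, 32, 39, 52, 62, 68, 69, 78, 84, 95, 101, 118, 124, 132, 136, 147, 153, 154, 164, 169, 179, 192]

Fragment lengths:
  2→20: 18 bp
  20→32: 12 bp
  32→39: 7 bp
  39→52: 13 bp
  52→62: 10 bp
  62→68: 6 bp
  68→69: 1 bp
  69→78: 9 bp
  78→84: 6 bp
  84→95: 11 bp
  95→101: 6 bp
  101→118: 17 bp
  118→124: 6 bp
  124→132: 8 bp
  132→136: 4 bp
  136→147: 11 bp
  147→153: 6 bp
  153→154: 1 bp
  154→164: 10 bp
  164→169: 5 bp
  169→179: 10 bp
  179→192: 13 bp
  192→2 (wrap): 196-192+2 = 6 bp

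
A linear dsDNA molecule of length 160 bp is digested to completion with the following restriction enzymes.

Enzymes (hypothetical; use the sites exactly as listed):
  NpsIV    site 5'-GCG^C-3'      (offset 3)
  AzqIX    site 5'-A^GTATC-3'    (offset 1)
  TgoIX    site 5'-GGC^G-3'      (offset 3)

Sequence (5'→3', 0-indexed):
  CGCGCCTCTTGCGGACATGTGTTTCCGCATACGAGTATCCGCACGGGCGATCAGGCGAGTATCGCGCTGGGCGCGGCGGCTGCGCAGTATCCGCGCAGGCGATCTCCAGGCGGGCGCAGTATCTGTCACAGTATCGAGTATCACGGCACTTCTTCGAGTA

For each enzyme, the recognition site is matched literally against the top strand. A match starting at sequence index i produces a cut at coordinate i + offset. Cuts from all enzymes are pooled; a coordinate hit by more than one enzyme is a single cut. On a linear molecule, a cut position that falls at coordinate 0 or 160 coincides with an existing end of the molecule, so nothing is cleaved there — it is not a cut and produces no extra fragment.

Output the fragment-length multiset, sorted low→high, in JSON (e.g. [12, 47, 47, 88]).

Site scan:
  NpsIV GCGC/3: at [1, 63, 70, 81, 92, 113] ⇒ [4, 66, 73, 84, 95, 116]
  AzqIX AGTATC/1: at [33, 57, 85, 117, 129, 136] ⇒ [34, 58, 86, 118, 130, 137]
  TgoIX GGCG/3: at [45, 53, 69, 74, 97, 108, 112] ⇒ [48, 56, 72, 77, 100, 111, 115]

All cut coordinates (distinct, sorted): [4, 34, 48, 56, 58, 66, 72, 73, 77, 84, 86, 95, 100, 111, 115, 116, 118, 130, 137]

Fragment lengths:
  [0,4): 4 bp
  [4,34): 30 bp
  [34,48): 14 bp
  [48,56): 8 bp
  [56,58): 2 bp
  [58,66): 8 bp
  [66,72): 6 bp
  [72,73): 1 bp
  [73,77): 4 bp
  [77,84): 7 bp
  [84,86): 2 bp
  [86,95): 9 bp
  [95,100): 5 bp
  [100,111): 11 bp
  [111,115): 4 bp
  [115,116): 1 bp
  [116,118): 2 bp
  [118,130): 12 bp
  [130,137): 7 bp
  [137,160): 23 bp

[1,1,2,2,2,4,4,4,5,6,7,7,8,8,9,11,12,14,23,30]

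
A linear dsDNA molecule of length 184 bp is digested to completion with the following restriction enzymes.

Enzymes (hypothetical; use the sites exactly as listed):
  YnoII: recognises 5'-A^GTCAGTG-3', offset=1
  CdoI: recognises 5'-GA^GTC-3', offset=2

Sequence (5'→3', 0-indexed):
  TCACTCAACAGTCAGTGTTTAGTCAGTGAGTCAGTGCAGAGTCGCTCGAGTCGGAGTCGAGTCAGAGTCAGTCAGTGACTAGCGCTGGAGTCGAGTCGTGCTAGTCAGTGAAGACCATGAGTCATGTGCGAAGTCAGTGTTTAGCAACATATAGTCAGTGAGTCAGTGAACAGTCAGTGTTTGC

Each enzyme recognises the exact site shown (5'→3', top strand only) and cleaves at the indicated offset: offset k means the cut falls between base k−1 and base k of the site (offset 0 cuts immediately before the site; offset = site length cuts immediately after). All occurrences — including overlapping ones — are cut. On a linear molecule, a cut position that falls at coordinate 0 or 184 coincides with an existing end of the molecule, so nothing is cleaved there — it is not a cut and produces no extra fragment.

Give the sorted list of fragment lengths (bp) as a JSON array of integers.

[4,5,5,6,6,8,8,9,9,10,11,11,11,12,12,17,19,21]

Site scan:
  YnoII (AGTCAGTG, off=1): starts [9, 20, 28, 69, 102, 131, 152, 160, 171] → cuts [10, 21, 29, 70, 103, 132, 153, 161, 172]
  CdoI (GAGTC, off=2): starts [27, 38, 47, 53, 58, 64, 87, 92, 118, 159] → cuts [29, 40, 49, 55, 60, 66, 89, 94, 120, 161]

Pooled cuts: [10, 21, 29, 40, 49, 55, 60, 66, 70, 89, 94, 103, 120, 132, 153, 161, 172]

Fragment lengths:
  [0,10): 10 bp
  [10,21): 11 bp
  [21,29): 8 bp
  [29,40): 11 bp
  [40,49): 9 bp
  [49,55): 6 bp
  [55,60): 5 bp
  [60,66): 6 bp
  [66,70): 4 bp
  [70,89): 19 bp
  [89,94): 5 bp
  [94,103): 9 bp
  [103,120): 17 bp
  [120,132): 12 bp
  [132,153): 21 bp
  [153,161): 8 bp
  [161,172): 11 bp
  [172,184): 12 bp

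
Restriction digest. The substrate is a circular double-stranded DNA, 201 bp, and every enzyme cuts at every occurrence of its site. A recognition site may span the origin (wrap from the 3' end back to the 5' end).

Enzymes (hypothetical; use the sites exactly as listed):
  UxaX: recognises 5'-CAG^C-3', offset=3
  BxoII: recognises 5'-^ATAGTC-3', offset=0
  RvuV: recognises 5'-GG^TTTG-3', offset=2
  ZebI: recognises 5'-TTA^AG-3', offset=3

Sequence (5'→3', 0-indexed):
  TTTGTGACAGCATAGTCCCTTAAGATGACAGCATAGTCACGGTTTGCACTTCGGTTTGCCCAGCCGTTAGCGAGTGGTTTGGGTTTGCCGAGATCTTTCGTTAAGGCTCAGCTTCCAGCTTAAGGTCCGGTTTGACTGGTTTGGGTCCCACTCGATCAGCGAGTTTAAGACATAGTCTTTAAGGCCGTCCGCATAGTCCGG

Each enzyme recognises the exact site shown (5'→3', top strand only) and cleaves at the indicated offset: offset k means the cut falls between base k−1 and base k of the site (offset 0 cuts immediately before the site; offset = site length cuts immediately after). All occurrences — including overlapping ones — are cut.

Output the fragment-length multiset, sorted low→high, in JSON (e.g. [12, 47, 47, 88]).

[1,1,4,4,6,7,8,8,8,9,9,9,9,10,10,10,11,11,12,14,20,20]

Per-enzyme occurrences:
  UxaX CAGC/3: at [7, 28, 60, 108, 115, 156] ⇒ [10, 31, 63, 111, 118, 159]
  BxoII ATAGTC/0: at [11, 32, 171, 192] ⇒ [11, 32, 171, 192]
  RvuV GGTTTG/2: at [40, 52, 75, 81, 128, 137, 199] ⇒ [0, 42, 54, 77, 83, 130, 139]
  ZebI TTAAG/3: at [19, 100, 119, 164, 178] ⇒ [22, 103, 122, 167, 181]

All cut coordinates (distinct, sorted): [0, 10, 11, 22, 31, 32, 42, 54, 63, 77, 83, 103, 111, 118, 122, 130, 139, 159, 167, 171, 181, 192]

Fragment lengths:
  0→10: 10 bp
  10→11: 1 bp
  11→22: 11 bp
  22→31: 9 bp
  31→32: 1 bp
  32→42: 10 bp
  42→54: 12 bp
  54→63: 9 bp
  63→77: 14 bp
  77→83: 6 bp
  83→103: 20 bp
  103→111: 8 bp
  111→118: 7 bp
  118→122: 4 bp
  122→130: 8 bp
  130→139: 9 bp
  139→159: 20 bp
  159→167: 8 bp
  167→171: 4 bp
  171→181: 10 bp
  181→192: 11 bp
  192→0 (wrap): 201-192+0 = 9 bp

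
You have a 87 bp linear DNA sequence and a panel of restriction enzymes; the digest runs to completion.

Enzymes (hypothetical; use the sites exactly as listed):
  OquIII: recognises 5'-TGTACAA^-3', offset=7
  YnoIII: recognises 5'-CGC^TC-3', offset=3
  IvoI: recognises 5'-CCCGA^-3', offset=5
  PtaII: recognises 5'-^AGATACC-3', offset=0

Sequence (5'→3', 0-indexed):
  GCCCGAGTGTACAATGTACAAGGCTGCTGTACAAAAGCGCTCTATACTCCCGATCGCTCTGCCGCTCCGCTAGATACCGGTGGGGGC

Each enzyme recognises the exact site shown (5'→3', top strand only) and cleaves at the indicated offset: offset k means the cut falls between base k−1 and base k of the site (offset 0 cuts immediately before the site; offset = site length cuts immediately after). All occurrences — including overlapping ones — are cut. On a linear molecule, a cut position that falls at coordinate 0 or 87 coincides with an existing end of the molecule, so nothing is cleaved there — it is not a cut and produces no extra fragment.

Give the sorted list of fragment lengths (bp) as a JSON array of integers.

Site scan:
  OquIII (TGTACAA, off=7): starts [7, 14, 27] → cuts [14, 21, 34]
  YnoIII (CGCTC, off=3): starts [37, 54, 62] → cuts [40, 57, 65]
  IvoI (CCCGA, off=5): starts [1, 48] → cuts [6, 53]
  PtaII (AGATACC, off=0): starts [71] → cuts [71]

All cut coordinates (distinct, sorted): [6, 14, 21, 34, 40, 53, 57, 65, 71]

Fragment lengths:
  [0,6): 6 bp
  [6,14): 8 bp
  [14,21): 7 bp
  [21,34): 13 bp
  [34,40): 6 bp
  [40,53): 13 bp
  [53,57): 4 bp
  [57,65): 8 bp
  [65,71): 6 bp
  [71,87): 16 bp

[4,6,6,6,7,8,8,13,13,16]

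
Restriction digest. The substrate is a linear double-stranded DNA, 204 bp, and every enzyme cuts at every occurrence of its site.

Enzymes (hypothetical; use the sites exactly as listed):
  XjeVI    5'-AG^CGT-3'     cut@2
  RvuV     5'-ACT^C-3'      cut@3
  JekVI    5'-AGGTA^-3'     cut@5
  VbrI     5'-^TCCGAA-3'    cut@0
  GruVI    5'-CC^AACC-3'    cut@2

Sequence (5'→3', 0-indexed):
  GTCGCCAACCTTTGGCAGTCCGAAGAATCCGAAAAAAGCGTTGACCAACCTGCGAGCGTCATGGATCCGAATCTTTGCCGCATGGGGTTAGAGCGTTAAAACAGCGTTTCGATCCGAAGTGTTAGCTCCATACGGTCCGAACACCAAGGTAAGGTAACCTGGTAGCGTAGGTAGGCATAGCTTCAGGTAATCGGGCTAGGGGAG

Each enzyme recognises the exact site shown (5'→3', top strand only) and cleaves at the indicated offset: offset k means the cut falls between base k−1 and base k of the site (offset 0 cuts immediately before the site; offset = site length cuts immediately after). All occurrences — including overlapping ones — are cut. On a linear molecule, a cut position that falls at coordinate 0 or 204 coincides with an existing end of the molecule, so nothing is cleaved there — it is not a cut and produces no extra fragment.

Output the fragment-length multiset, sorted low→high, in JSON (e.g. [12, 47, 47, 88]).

[5,6,8,8,8,9,9,9,10,11,11,12,15,16,16,23,28]

Site scan:
  XjeVI AGCGT/2: at [36, 54, 91, 102, 163] ⇒ [38, 56, 93, 104, 165]
  RvuV (ACTC, off=3): no sites
  JekVI AGGTA/5: at [146, 151, 168, 184] ⇒ [151, 156, 173, 189]
  VbrI TCCGAA/0: at [18, 27, 65, 112, 135] ⇒ [18, 27, 65, 112, 135]
  GruVI CCAACC/2: at [4, 44] ⇒ [6, 46]

Pooled cuts: [6, 18, 27, 38, 46, 56, 65, 93, 104, 112, 135, 151, 156, 165, 173, 189]

Fragments:
  [0,6): 6 bp
  [6,18): 12 bp
  [18,27): 9 bp
  [27,38): 11 bp
  [38,46): 8 bp
  [46,56): 10 bp
  [56,65): 9 bp
  [65,93): 28 bp
  [93,104): 11 bp
  [104,112): 8 bp
  [112,135): 23 bp
  [135,151): 16 bp
  [151,156): 5 bp
  [156,165): 9 bp
  [165,173): 8 bp
  [173,189): 16 bp
  [189,204): 15 bp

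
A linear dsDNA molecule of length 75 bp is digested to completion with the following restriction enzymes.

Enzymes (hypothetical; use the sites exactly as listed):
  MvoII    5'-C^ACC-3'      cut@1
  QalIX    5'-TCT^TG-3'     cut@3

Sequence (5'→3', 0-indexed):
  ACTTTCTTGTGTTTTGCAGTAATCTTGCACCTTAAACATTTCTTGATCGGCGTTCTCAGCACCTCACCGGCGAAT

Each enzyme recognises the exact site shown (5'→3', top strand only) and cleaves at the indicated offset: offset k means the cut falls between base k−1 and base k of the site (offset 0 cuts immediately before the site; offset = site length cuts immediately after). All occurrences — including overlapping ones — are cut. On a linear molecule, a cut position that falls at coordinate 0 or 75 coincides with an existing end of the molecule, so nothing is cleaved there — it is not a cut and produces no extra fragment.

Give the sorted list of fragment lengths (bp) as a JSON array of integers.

[3,5,7,10,15,17,18]

Site scan:
  MvoII CACC/1: at [27, 59, 64] ⇒ [28, 60, 65]
  QalIX TCTTG/3: at [4, 22, 40] ⇒ [7, 25, 43]

All cut coordinates (distinct, sorted): [7, 25, 28, 43, 60, 65]

Fragment lengths:
  [0,7): 7 bp
  [7,25): 18 bp
  [25,28): 3 bp
  [28,43): 15 bp
  [43,60): 17 bp
  [60,65): 5 bp
  [65,75): 10 bp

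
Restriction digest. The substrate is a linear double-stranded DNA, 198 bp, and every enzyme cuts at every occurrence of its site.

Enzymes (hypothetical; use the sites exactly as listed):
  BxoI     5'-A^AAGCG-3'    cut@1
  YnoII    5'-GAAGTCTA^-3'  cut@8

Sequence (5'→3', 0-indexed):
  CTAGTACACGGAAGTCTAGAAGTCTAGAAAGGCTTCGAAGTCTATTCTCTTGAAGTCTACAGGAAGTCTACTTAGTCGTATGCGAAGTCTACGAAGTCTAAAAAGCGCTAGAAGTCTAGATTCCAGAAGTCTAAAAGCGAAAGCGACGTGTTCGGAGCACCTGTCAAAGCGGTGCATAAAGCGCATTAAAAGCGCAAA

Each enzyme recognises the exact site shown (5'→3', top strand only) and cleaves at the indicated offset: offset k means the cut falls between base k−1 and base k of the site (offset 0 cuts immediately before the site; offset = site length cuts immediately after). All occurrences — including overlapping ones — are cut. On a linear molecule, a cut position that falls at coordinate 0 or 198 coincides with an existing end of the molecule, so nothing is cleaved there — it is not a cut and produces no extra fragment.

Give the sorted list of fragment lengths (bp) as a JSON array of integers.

[1,2,6,8,9,9,11,11,12,15,15,16,18,18,21,26]

Site scan:
  BxoI (AAAGCG, off=1): starts [101, 133, 139, 165, 177, 188] → cuts [102, 134, 140, 166, 178, 189]
  YnoII (GAAGTCTA, off=8): starts [10, 18, 36, 51, 62, 83, 92, 110, 125] → cuts [18, 26, 44, 59, 70, 91, 100, 118, 133]

All cut coordinates (distinct, sorted): [18, 26, 44, 59, 70, 91, 100, 102, 118, 133, 134, 140, 166, 178, 189]

Fragment lengths:
  [0,18): 18 bp
  [18,26): 8 bp
  [26,44): 18 bp
  [44,59): 15 bp
  [59,70): 11 bp
  [70,91): 21 bp
  [91,100): 9 bp
  [100,102): 2 bp
  [102,118): 16 bp
  [118,133): 15 bp
  [133,134): 1 bp
  [134,140): 6 bp
  [140,166): 26 bp
  [166,178): 12 bp
  [178,189): 11 bp
  [189,198): 9 bp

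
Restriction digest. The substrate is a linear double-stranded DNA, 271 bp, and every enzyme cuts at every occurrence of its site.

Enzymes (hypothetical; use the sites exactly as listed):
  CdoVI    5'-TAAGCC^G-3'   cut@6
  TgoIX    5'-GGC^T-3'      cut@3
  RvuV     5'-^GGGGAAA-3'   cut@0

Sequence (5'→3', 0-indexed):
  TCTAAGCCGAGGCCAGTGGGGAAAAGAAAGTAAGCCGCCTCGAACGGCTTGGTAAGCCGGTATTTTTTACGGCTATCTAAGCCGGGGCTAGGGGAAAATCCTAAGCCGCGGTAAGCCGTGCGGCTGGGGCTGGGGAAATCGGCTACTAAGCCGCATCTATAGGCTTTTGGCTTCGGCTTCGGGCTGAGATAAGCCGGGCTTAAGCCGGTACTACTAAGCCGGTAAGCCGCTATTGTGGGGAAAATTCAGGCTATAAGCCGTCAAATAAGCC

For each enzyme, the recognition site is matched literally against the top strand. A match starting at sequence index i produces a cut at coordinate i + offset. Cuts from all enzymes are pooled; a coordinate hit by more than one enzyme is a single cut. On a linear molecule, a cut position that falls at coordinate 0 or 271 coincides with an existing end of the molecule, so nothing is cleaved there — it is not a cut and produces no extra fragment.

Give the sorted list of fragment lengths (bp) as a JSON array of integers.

[1,2,4,5,6,6,7,7,7,7,8,8,8,8,9,9,10,10,10,11,12,12,12,12,14,15,15,17,19]

Site scan:
  CdoVI TAAGCCG/6: at [2, 30, 52, 77, 101, 111, 146, 189, 200, 214, 222, 253] ⇒ [8, 36, 58, 83, 107, 117, 152, 195, 206, 220, 228, 259]
  TgoIX GGCT/3: at [45, 70, 85, 121, 127, 140, 161, 168, 174, 181, 196, 248] ⇒ [48, 73, 88, 124, 130, 143, 164, 171, 177, 184, 199, 251]
  RvuV GGGGAAA/0: at [17, 90, 131, 236] ⇒ [17, 90, 131, 236]

Pooled cuts: [8, 17, 36, 48, 58, 73, 83, 88, 90, 107, 117, 124, 130, 131, 143, 152, 164, 171, 177, 184, 195, 199, 206, 220, 228, 236, 251, 259]

Fragment lengths:
  [0,8): 8 bp
  [8,17): 9 bp
  [17,36): 19 bp
  [36,48): 12 bp
  [48,58): 10 bp
  [58,73): 15 bp
  [73,83): 10 bp
  [83,88): 5 bp
  [88,90): 2 bp
  [90,107): 17 bp
  [107,117): 10 bp
  [117,124): 7 bp
  [124,130): 6 bp
  [130,131): 1 bp
  [131,143): 12 bp
  [143,152): 9 bp
  [152,164): 12 bp
  [164,171): 7 bp
  [171,177): 6 bp
  [177,184): 7 bp
  [184,195): 11 bp
  [195,199): 4 bp
  [199,206): 7 bp
  [206,220): 14 bp
  [220,228): 8 bp
  [228,236): 8 bp
  [236,251): 15 bp
  [251,259): 8 bp
  [259,271): 12 bp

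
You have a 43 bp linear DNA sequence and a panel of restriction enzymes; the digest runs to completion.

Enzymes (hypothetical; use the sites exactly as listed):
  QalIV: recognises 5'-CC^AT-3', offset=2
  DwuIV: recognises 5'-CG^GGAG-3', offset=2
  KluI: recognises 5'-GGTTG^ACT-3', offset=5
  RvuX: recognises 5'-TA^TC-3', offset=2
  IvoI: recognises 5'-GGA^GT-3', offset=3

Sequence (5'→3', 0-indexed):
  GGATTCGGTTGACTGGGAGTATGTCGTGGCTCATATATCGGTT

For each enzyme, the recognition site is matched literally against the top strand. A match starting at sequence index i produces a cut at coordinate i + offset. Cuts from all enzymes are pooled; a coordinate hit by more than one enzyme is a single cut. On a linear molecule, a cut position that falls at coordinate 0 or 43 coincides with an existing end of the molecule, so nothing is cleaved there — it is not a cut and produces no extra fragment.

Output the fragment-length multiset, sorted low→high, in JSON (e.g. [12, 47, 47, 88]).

[6,7,11,19]

Scan for sites:
  QalIV (CCAT, off=2): no sites
  DwuIV (CGGGAG, off=2): no sites
  KluI (GGTTGACT, off=5): starts [6] → cuts [11]
  RvuX (TATC, off=2): starts [35] → cuts [37]
  IvoI (GGAGT, off=3): starts [15] → cuts [18]

Pooled cuts: [11, 18, 37]

Fragment lengths:
  [0,11): 11 bp
  [11,18): 7 bp
  [18,37): 19 bp
  [37,43): 6 bp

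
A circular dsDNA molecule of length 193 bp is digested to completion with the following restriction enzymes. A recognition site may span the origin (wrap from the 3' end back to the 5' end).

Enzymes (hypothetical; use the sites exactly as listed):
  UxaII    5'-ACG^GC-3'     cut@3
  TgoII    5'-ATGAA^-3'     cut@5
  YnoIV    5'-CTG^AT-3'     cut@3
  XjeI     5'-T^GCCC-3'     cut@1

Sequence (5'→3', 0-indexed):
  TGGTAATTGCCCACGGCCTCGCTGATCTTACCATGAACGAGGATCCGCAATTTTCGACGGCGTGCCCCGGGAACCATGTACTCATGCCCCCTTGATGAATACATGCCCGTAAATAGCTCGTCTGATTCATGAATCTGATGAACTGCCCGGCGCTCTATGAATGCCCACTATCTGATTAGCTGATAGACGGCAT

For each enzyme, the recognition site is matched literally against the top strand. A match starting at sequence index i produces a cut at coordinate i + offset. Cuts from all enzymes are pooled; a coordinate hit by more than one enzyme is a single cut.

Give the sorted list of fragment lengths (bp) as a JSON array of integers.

Site scan:
  UxaII (ACGGC, off=3): starts [12, 56, 186] → cuts [15, 59, 189]
  TgoII (ATGAA, off=5): starts [32, 94, 128, 137, 156] → cuts [37, 99, 133, 142, 161]
  YnoIV (CTGAT, off=3): starts [21, 121, 134, 171, 179] → cuts [24, 124, 137, 174, 182]
  XjeI (TGCCC, off=1): starts [7, 62, 84, 103, 143, 161] → cuts [8, 63, 85, 104, 144, 162]

All cut coordinates (distinct, sorted): [8, 15, 24, 37, 59, 63, 85, 99, 104, 124, 133, 137, 142, 144, 161, 162, 174, 182, 189]

Fragment lengths:
  8→15: 7 bp
  15→24: 9 bp
  24→37: 13 bp
  37→59: 22 bp
  59→63: 4 bp
  63→85: 22 bp
  85→99: 14 bp
  99→104: 5 bp
  104→124: 20 bp
  124→133: 9 bp
  133→137: 4 bp
  137→142: 5 bp
  142→144: 2 bp
  144→161: 17 bp
  161→162: 1 bp
  162→174: 12 bp
  174→182: 8 bp
  182→189: 7 bp
  189→8 (wrap): 193-189+8 = 12 bp

[1,2,4,4,5,5,7,7,8,9,9,12,12,13,14,17,20,22,22]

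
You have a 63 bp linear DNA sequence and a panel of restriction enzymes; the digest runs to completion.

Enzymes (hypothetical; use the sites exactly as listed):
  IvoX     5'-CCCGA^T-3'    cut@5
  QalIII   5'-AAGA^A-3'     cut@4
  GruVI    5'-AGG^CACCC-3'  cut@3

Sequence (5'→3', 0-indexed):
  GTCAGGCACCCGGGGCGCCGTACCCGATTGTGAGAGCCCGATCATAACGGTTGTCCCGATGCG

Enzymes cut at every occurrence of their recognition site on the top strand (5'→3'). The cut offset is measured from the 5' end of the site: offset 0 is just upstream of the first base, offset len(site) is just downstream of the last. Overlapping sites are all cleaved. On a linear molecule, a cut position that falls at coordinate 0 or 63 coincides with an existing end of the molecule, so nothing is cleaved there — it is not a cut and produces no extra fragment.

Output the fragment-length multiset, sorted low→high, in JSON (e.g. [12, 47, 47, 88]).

Scan for sites:
  IvoX (CCCGAT, off=5): starts [22, 36, 54] → cuts [27, 41, 59]
  QalIII (AAGAA, off=4): no sites
  GruVI (AGGCACCC, off=3): starts [3] → cuts [6]

All cut coordinates (distinct, sorted): [6, 27, 41, 59]

Fragments:
  [0,6): 6 bp
  [6,27): 21 bp
  [27,41): 14 bp
  [41,59): 18 bp
  [59,63): 4 bp

[4,6,14,18,21]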